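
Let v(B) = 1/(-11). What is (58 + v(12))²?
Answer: 405769/121 ≈ 3353.5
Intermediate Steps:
v(B) = -1/11
(58 + v(12))² = (58 - 1/11)² = (637/11)² = 405769/121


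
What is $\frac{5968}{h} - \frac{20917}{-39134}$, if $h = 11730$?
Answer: $\frac{14085533}{13501230} \approx 1.0433$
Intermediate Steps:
$\frac{5968}{h} - \frac{20917}{-39134} = \frac{5968}{11730} - \frac{20917}{-39134} = 5968 \cdot \frac{1}{11730} - - \frac{20917}{39134} = \frac{2984}{5865} + \frac{20917}{39134} = \frac{14085533}{13501230}$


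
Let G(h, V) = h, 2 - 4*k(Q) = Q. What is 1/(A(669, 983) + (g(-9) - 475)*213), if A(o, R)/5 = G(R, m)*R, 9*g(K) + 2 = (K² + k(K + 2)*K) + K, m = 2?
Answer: 12/56777369 ≈ 2.1135e-7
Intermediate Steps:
k(Q) = ½ - Q/4
g(K) = -2/9 + K/9 + K²/12 (g(K) = -2/9 + ((K² + (½ - (K + 2)/4)*K) + K)/9 = -2/9 + ((K² + (½ - (2 + K)/4)*K) + K)/9 = -2/9 + ((K² + (½ + (-½ - K/4))*K) + K)/9 = -2/9 + ((K² + (-K/4)*K) + K)/9 = -2/9 + ((K² - K²/4) + K)/9 = -2/9 + (3*K²/4 + K)/9 = -2/9 + (K + 3*K²/4)/9 = -2/9 + (K/9 + K²/12) = -2/9 + K/9 + K²/12)
A(o, R) = 5*R² (A(o, R) = 5*(R*R) = 5*R²)
1/(A(669, 983) + (g(-9) - 475)*213) = 1/(5*983² + ((-2/9 + (⅑)*(-9) + (1/12)*(-9)²) - 475)*213) = 1/(5*966289 + ((-2/9 - 1 + (1/12)*81) - 475)*213) = 1/(4831445 + ((-2/9 - 1 + 27/4) - 475)*213) = 1/(4831445 + (199/36 - 475)*213) = 1/(4831445 - 16901/36*213) = 1/(4831445 - 1199971/12) = 1/(56777369/12) = 12/56777369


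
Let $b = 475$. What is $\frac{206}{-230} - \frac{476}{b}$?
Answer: $- \frac{20733}{10925} \approx -1.8978$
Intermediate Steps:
$\frac{206}{-230} - \frac{476}{b} = \frac{206}{-230} - \frac{476}{475} = 206 \left(- \frac{1}{230}\right) - \frac{476}{475} = - \frac{103}{115} - \frac{476}{475} = - \frac{20733}{10925}$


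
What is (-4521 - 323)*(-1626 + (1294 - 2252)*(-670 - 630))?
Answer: -6024841256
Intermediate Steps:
(-4521 - 323)*(-1626 + (1294 - 2252)*(-670 - 630)) = -4844*(-1626 - 958*(-1300)) = -4844*(-1626 + 1245400) = -4844*1243774 = -6024841256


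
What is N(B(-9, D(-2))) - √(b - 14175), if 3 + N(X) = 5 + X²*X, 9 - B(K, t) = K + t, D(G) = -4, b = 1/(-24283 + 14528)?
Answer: 10650 - I*√1348893364130/9755 ≈ 10650.0 - 119.06*I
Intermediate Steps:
b = -1/9755 (b = 1/(-9755) = -1/9755 ≈ -0.00010251)
B(K, t) = 9 - K - t (B(K, t) = 9 - (K + t) = 9 + (-K - t) = 9 - K - t)
N(X) = 2 + X³ (N(X) = -3 + (5 + X²*X) = -3 + (5 + X³) = 2 + X³)
N(B(-9, D(-2))) - √(b - 14175) = (2 + (9 - 1*(-9) - 1*(-4))³) - √(-1/9755 - 14175) = (2 + (9 + 9 + 4)³) - √(-138277126/9755) = (2 + 22³) - I*√1348893364130/9755 = (2 + 10648) - I*√1348893364130/9755 = 10650 - I*√1348893364130/9755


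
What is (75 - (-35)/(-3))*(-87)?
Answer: -5510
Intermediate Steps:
(75 - (-35)/(-3))*(-87) = (75 - (-35)*(-1)/3)*(-87) = (75 - 7*5/3)*(-87) = (75 - 35/3)*(-87) = (190/3)*(-87) = -5510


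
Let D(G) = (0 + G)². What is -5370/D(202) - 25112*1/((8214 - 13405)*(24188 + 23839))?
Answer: -668880066521/5086385019114 ≈ -0.13150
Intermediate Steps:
D(G) = G²
-5370/D(202) - 25112*1/((8214 - 13405)*(24188 + 23839)) = -5370/(202²) - 25112*1/((8214 - 13405)*(24188 + 23839)) = -5370/40804 - 25112/(48027*(-5191)) = -5370*1/40804 - 25112/(-249308157) = -2685/20402 - 25112*(-1/249308157) = -2685/20402 + 25112/249308157 = -668880066521/5086385019114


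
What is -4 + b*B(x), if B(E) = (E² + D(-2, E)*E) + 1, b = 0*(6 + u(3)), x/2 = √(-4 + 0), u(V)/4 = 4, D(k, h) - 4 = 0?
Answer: -4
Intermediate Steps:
D(k, h) = 4 (D(k, h) = 4 + 0 = 4)
u(V) = 16 (u(V) = 4*4 = 16)
x = 4*I (x = 2*√(-4 + 0) = 2*√(-4) = 2*(2*I) = 4*I ≈ 4.0*I)
b = 0 (b = 0*(6 + 16) = 0*22 = 0)
B(E) = 1 + E² + 4*E (B(E) = (E² + 4*E) + 1 = 1 + E² + 4*E)
-4 + b*B(x) = -4 + 0*(1 + (4*I)² + 4*(4*I)) = -4 + 0*(1 - 16 + 16*I) = -4 + 0*(-15 + 16*I) = -4 + 0 = -4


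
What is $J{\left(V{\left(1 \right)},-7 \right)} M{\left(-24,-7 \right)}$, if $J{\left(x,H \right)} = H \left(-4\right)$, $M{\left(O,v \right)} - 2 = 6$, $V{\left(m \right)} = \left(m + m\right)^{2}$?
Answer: $224$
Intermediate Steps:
$V{\left(m \right)} = 4 m^{2}$ ($V{\left(m \right)} = \left(2 m\right)^{2} = 4 m^{2}$)
$M{\left(O,v \right)} = 8$ ($M{\left(O,v \right)} = 2 + 6 = 8$)
$J{\left(x,H \right)} = - 4 H$
$J{\left(V{\left(1 \right)},-7 \right)} M{\left(-24,-7 \right)} = \left(-4\right) \left(-7\right) 8 = 28 \cdot 8 = 224$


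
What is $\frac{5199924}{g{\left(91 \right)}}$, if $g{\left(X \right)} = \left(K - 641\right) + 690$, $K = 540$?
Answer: $\frac{5199924}{589} \approx 8828.4$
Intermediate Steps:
$g{\left(X \right)} = 589$ ($g{\left(X \right)} = \left(540 - 641\right) + 690 = -101 + 690 = 589$)
$\frac{5199924}{g{\left(91 \right)}} = \frac{5199924}{589}$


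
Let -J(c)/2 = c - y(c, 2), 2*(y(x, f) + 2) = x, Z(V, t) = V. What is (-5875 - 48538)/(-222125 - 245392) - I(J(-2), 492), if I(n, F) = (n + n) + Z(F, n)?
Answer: -228093883/467517 ≈ -487.88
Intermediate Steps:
y(x, f) = -2 + x/2
J(c) = -4 - c (J(c) = -2*(c - (-2 + c/2)) = -2*(c + (2 - c/2)) = -2*(2 + c/2) = -4 - c)
I(n, F) = F + 2*n (I(n, F) = (n + n) + F = 2*n + F = F + 2*n)
(-5875 - 48538)/(-222125 - 245392) - I(J(-2), 492) = (-5875 - 48538)/(-222125 - 245392) - (492 + 2*(-4 - 1*(-2))) = -54413/(-467517) - (492 + 2*(-4 + 2)) = -54413*(-1/467517) - (492 + 2*(-2)) = 54413/467517 - (492 - 4) = 54413/467517 - 1*488 = 54413/467517 - 488 = -228093883/467517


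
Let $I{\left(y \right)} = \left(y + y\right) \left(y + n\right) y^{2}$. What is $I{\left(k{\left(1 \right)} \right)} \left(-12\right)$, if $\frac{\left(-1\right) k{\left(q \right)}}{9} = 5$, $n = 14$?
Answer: $-67797000$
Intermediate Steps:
$k{\left(q \right)} = -45$ ($k{\left(q \right)} = \left(-9\right) 5 = -45$)
$I{\left(y \right)} = 2 y^{3} \left(14 + y\right)$ ($I{\left(y \right)} = \left(y + y\right) \left(y + 14\right) y^{2} = 2 y \left(14 + y\right) y^{2} = 2 y^{3} \left(14 + y\right)$)
$I{\left(k{\left(1 \right)} \right)} \left(-12\right) = 2 \left(-45\right)^{3} \left(14 - 45\right) \left(-12\right) = 2 \left(-91125\right) \left(-31\right) \left(-12\right) = 5649750 \left(-12\right) = -67797000$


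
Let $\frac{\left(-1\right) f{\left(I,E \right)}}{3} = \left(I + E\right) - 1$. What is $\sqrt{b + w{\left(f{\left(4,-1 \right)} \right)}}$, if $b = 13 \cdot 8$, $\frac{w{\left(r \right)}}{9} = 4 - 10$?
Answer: $5 \sqrt{2} \approx 7.0711$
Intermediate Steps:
$f{\left(I,E \right)} = 3 - 3 E - 3 I$ ($f{\left(I,E \right)} = - 3 \left(\left(I + E\right) - 1\right) = - 3 \left(\left(E + I\right) - 1\right) = - 3 \left(-1 + E + I\right) = 3 - 3 E - 3 I$)
$w{\left(r \right)} = -54$ ($w{\left(r \right)} = 9 \left(4 - 10\right) = 9 \left(-6\right) = -54$)
$b = 104$
$\sqrt{b + w{\left(f{\left(4,-1 \right)} \right)}} = \sqrt{104 - 54} = \sqrt{50} = 5 \sqrt{2}$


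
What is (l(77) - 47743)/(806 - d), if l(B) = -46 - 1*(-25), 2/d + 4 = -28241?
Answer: -337273545/5691368 ≈ -59.261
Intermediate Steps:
d = -2/28245 (d = 2/(-4 - 28241) = 2/(-28245) = 2*(-1/28245) = -2/28245 ≈ -7.0809e-5)
l(B) = -21 (l(B) = -46 + 25 = -21)
(l(77) - 47743)/(806 - d) = (-21 - 47743)/(806 - 1*(-2/28245)) = -47764/(806 + 2/28245) = -47764/22765472/28245 = -47764*28245/22765472 = -337273545/5691368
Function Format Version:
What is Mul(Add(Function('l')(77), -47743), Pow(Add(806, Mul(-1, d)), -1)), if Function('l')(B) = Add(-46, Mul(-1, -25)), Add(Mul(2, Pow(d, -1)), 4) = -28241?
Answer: Rational(-337273545, 5691368) ≈ -59.261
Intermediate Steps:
d = Rational(-2, 28245) (d = Mul(2, Pow(Add(-4, -28241), -1)) = Mul(2, Pow(-28245, -1)) = Mul(2, Rational(-1, 28245)) = Rational(-2, 28245) ≈ -7.0809e-5)
Function('l')(B) = -21 (Function('l')(B) = Add(-46, 25) = -21)
Mul(Add(Function('l')(77), -47743), Pow(Add(806, Mul(-1, d)), -1)) = Mul(Add(-21, -47743), Pow(Add(806, Mul(-1, Rational(-2, 28245))), -1)) = Mul(-47764, Pow(Add(806, Rational(2, 28245)), -1)) = Mul(-47764, Pow(Rational(22765472, 28245), -1)) = Mul(-47764, Rational(28245, 22765472)) = Rational(-337273545, 5691368)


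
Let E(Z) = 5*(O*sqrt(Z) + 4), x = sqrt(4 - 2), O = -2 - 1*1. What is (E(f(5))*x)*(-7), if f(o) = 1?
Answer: -35*sqrt(2) ≈ -49.497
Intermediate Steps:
O = -3 (O = -2 - 1 = -3)
x = sqrt(2) ≈ 1.4142
E(Z) = 20 - 15*sqrt(Z) (E(Z) = 5*(-3*sqrt(Z) + 4) = 5*(4 - 3*sqrt(Z)) = 20 - 15*sqrt(Z))
(E(f(5))*x)*(-7) = ((20 - 15*sqrt(1))*sqrt(2))*(-7) = ((20 - 15*1)*sqrt(2))*(-7) = ((20 - 15)*sqrt(2))*(-7) = (5*sqrt(2))*(-7) = -35*sqrt(2)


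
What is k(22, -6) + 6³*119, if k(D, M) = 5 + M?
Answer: 25703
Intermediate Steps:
k(22, -6) + 6³*119 = (5 - 6) + 6³*119 = -1 + 216*119 = -1 + 25704 = 25703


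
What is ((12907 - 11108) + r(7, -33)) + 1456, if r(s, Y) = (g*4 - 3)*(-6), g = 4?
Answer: 3177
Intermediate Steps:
r(s, Y) = -78 (r(s, Y) = (4*4 - 3)*(-6) = (16 - 3)*(-6) = 13*(-6) = -78)
((12907 - 11108) + r(7, -33)) + 1456 = ((12907 - 11108) - 78) + 1456 = (1799 - 78) + 1456 = 1721 + 1456 = 3177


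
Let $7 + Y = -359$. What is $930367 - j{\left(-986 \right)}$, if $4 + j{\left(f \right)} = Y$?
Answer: $930737$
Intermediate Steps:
$Y = -366$ ($Y = -7 - 359 = -366$)
$j{\left(f \right)} = -370$ ($j{\left(f \right)} = -4 - 366 = -370$)
$930367 - j{\left(-986 \right)} = 930367 - -370 = 930367 + 370 = 930737$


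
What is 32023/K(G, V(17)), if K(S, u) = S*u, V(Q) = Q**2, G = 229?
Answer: 32023/66181 ≈ 0.48387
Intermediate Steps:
32023/K(G, V(17)) = 32023/((229*17**2)) = 32023/((229*289)) = 32023/66181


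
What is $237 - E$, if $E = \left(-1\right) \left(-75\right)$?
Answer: $162$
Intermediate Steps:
$E = 75$
$237 - E = 237 - 75 = 162$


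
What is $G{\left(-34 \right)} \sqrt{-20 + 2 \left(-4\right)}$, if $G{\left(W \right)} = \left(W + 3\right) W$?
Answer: $2108 i \sqrt{7} \approx 5577.2 i$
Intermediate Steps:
$G{\left(W \right)} = W \left(3 + W\right)$ ($G{\left(W \right)} = \left(3 + W\right) W = W \left(3 + W\right)$)
$G{\left(-34 \right)} \sqrt{-20 + 2 \left(-4\right)} = - 34 \left(3 - 34\right) \sqrt{-20 + 2 \left(-4\right)} = \left(-34\right) \left(-31\right) \sqrt{-20 - 8} = 1054 \sqrt{-28} = 1054 \cdot 2 i \sqrt{7} = 2108 i \sqrt{7}$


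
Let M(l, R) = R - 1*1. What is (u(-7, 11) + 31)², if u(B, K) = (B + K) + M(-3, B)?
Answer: 729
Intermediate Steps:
M(l, R) = -1 + R (M(l, R) = R - 1 = -1 + R)
u(B, K) = -1 + K + 2*B (u(B, K) = (B + K) + (-1 + B) = -1 + K + 2*B)
(u(-7, 11) + 31)² = ((-1 + 11 + 2*(-7)) + 31)² = ((-1 + 11 - 14) + 31)² = (-4 + 31)² = 27² = 729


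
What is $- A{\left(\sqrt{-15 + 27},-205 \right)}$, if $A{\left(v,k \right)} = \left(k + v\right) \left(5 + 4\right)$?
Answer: $1845 - 18 \sqrt{3} \approx 1813.8$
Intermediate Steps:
$A{\left(v,k \right)} = 9 k + 9 v$ ($A{\left(v,k \right)} = \left(k + v\right) 9 = 9 k + 9 v$)
$- A{\left(\sqrt{-15 + 27},-205 \right)} = - (9 \left(-205\right) + 9 \sqrt{-15 + 27}) = - (-1845 + 9 \sqrt{12}) = - (-1845 + 9 \cdot 2 \sqrt{3}) = - (-1845 + 18 \sqrt{3}) = 1845 - 18 \sqrt{3}$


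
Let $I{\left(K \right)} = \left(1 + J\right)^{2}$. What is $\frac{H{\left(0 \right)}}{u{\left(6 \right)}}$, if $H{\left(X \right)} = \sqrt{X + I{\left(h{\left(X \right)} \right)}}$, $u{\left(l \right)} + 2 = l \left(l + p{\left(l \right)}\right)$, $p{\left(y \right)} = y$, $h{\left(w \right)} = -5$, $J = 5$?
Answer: $\frac{3}{35} \approx 0.085714$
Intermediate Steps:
$I{\left(K \right)} = 36$ ($I{\left(K \right)} = \left(1 + 5\right)^{2} = 6^{2} = 36$)
$u{\left(l \right)} = -2 + 2 l^{2}$ ($u{\left(l \right)} = -2 + l \left(l + l\right) = -2 + l 2 l = -2 + 2 l^{2}$)
$H{\left(X \right)} = \sqrt{36 + X}$ ($H{\left(X \right)} = \sqrt{X + 36} = \sqrt{36 + X}$)
$\frac{H{\left(0 \right)}}{u{\left(6 \right)}} = \frac{\sqrt{36 + 0}}{-2 + 2 \cdot 6^{2}} = \frac{\sqrt{36}}{-2 + 2 \cdot 36} = \frac{6}{-2 + 72} = \frac{6}{70} = 6 \cdot \frac{1}{70} = \frac{3}{35}$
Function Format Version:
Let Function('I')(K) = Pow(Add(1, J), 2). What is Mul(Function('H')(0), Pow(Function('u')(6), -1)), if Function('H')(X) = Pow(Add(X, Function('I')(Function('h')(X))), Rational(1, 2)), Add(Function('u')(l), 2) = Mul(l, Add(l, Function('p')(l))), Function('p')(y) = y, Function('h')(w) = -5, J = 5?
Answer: Rational(3, 35) ≈ 0.085714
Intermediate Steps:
Function('I')(K) = 36 (Function('I')(K) = Pow(Add(1, 5), 2) = Pow(6, 2) = 36)
Function('u')(l) = Add(-2, Mul(2, Pow(l, 2))) (Function('u')(l) = Add(-2, Mul(l, Add(l, l))) = Add(-2, Mul(l, Mul(2, l))) = Add(-2, Mul(2, Pow(l, 2))))
Function('H')(X) = Pow(Add(36, X), Rational(1, 2)) (Function('H')(X) = Pow(Add(X, 36), Rational(1, 2)) = Pow(Add(36, X), Rational(1, 2)))
Mul(Function('H')(0), Pow(Function('u')(6), -1)) = Mul(Pow(Add(36, 0), Rational(1, 2)), Pow(Add(-2, Mul(2, Pow(6, 2))), -1)) = Mul(Pow(36, Rational(1, 2)), Pow(Add(-2, Mul(2, 36)), -1)) = Mul(6, Pow(Add(-2, 72), -1)) = Mul(6, Pow(70, -1)) = Mul(6, Rational(1, 70)) = Rational(3, 35)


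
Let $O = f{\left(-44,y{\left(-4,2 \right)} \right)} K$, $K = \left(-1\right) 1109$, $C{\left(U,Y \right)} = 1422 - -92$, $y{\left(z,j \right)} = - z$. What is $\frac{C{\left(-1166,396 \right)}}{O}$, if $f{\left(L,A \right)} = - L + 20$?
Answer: $- \frac{757}{35488} \approx -0.021331$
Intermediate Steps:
$C{\left(U,Y \right)} = 1514$ ($C{\left(U,Y \right)} = 1422 + 92 = 1514$)
$f{\left(L,A \right)} = 20 - L$
$K = -1109$
$O = -70976$ ($O = \left(20 - -44\right) \left(-1109\right) = \left(20 + 44\right) \left(-1109\right) = 64 \left(-1109\right) = -70976$)
$\frac{C{\left(-1166,396 \right)}}{O} = \frac{1514}{-70976} = 1514 \left(- \frac{1}{70976}\right) = - \frac{757}{35488}$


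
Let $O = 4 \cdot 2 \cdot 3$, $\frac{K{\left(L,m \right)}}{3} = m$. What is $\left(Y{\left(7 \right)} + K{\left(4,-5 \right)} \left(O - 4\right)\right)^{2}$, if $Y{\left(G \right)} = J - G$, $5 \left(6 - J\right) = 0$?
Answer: $90601$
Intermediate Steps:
$J = 6$ ($J = 6 - 0 = 6 + 0 = 6$)
$Y{\left(G \right)} = 6 - G$
$K{\left(L,m \right)} = 3 m$
$O = 24$ ($O = 8 \cdot 3 = 24$)
$\left(Y{\left(7 \right)} + K{\left(4,-5 \right)} \left(O - 4\right)\right)^{2} = \left(\left(6 - 7\right) + 3 \left(-5\right) \left(24 - 4\right)\right)^{2} = \left(\left(6 - 7\right) - 300\right)^{2} = \left(-1 - 300\right)^{2} = \left(-301\right)^{2} = 90601$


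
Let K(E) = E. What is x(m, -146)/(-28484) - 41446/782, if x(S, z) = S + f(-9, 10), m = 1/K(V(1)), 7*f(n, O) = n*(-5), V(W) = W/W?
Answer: -2641904/49847 ≈ -53.000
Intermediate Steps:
V(W) = 1
f(n, O) = -5*n/7 (f(n, O) = (n*(-5))/7 = (-5*n)/7 = -5*n/7)
m = 1 (m = 1/1 = 1)
x(S, z) = 45/7 + S (x(S, z) = S - 5/7*(-9) = S + 45/7 = 45/7 + S)
x(m, -146)/(-28484) - 41446/782 = (45/7 + 1)/(-28484) - 41446/782 = (52/7)*(-1/28484) - 41446*1/782 = -13/49847 - 53 = -2641904/49847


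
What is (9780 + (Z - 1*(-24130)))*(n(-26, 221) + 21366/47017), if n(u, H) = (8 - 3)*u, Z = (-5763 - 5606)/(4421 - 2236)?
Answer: -451221789481964/102732145 ≈ -4.3922e+6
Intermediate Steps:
Z = -11369/2185 ≈ -5.2032
n(u, H) = 5*u
(9780 + (Z - 1*(-24130)))*(n(-26, 221) + 21366/47017) = (9780 + (-11369/2185 - 1*(-24130)))*(5*(-26) + 21366/47017) = (9780 + (-11369/2185 + 24130))*(-130 + 21366*(1/47017)) = (9780 + 52712681/2185)*(-130 + 21366/47017) = (74081981/2185)*(-6090844/47017) = -451221789481964/102732145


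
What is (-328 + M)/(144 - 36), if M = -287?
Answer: -205/36 ≈ -5.6944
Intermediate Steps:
(-328 + M)/(144 - 36) = (-328 - 287)/(144 - 36) = -615/108 = -615*1/108 = -205/36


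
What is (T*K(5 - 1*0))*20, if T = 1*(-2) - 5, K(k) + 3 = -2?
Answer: 700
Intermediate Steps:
K(k) = -5 (K(k) = -3 - 2 = -5)
T = -7 (T = -2 - 5 = -7)
(T*K(5 - 1*0))*20 = -7*(-5)*20 = 35*20 = 700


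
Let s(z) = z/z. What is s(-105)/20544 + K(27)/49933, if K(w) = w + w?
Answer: 1159309/1025823552 ≈ 0.0011301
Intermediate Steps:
K(w) = 2*w
s(z) = 1
s(-105)/20544 + K(27)/49933 = 1/20544 + (2*27)/49933 = 1*(1/20544) + 54*(1/49933) = 1/20544 + 54/49933 = 1159309/1025823552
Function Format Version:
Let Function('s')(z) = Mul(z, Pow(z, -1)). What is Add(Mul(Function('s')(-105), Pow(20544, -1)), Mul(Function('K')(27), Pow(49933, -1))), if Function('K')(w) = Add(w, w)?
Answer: Rational(1159309, 1025823552) ≈ 0.0011301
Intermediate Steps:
Function('K')(w) = Mul(2, w)
Function('s')(z) = 1
Add(Mul(Function('s')(-105), Pow(20544, -1)), Mul(Function('K')(27), Pow(49933, -1))) = Add(Mul(1, Pow(20544, -1)), Mul(Mul(2, 27), Pow(49933, -1))) = Add(Mul(1, Rational(1, 20544)), Mul(54, Rational(1, 49933))) = Add(Rational(1, 20544), Rational(54, 49933)) = Rational(1159309, 1025823552)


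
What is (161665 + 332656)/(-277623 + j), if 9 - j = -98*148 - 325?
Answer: -494321/262785 ≈ -1.8811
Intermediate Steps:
j = 14838 (j = 9 - (-98*148 - 325) = 9 - (-14504 - 325) = 9 - 1*(-14829) = 9 + 14829 = 14838)
(161665 + 332656)/(-277623 + j) = (161665 + 332656)/(-277623 + 14838) = 494321/(-262785) = 494321*(-1/262785) = -494321/262785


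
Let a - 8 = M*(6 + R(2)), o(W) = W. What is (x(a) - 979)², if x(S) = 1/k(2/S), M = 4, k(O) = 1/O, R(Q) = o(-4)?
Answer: 61324561/64 ≈ 9.5820e+5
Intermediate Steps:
R(Q) = -4
k(O) = 1/O
a = 16 (a = 8 + 4*(6 - 4) = 8 + 4*2 = 8 + 8 = 16)
x(S) = 2/S (x(S) = 1/(1/(2/S)) = 1/(S/2) = 2/S)
(x(a) - 979)² = (2/16 - 979)² = (2*(1/16) - 979)² = (⅛ - 979)² = (-7831/8)² = 61324561/64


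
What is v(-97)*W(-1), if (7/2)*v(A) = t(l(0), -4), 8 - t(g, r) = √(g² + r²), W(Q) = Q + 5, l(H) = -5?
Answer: 64/7 - 8*√41/7 ≈ 1.8250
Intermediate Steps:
W(Q) = 5 + Q
t(g, r) = 8 - √(g² + r²)
v(A) = 16/7 - 2*√41/7 (v(A) = 2*(8 - √((-5)² + (-4)²))/7 = 2*(8 - √(25 + 16))/7 = 2*(8 - √41)/7 = 16/7 - 2*√41/7)
v(-97)*W(-1) = (16/7 - 2*√41/7)*(5 - 1) = (16/7 - 2*√41/7)*4 = 64/7 - 8*√41/7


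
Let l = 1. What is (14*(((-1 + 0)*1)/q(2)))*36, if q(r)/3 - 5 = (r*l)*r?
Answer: -56/3 ≈ -18.667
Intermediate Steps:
q(r) = 15 + 3*r**2 (q(r) = 15 + 3*((r*1)*r) = 15 + 3*(r*r) = 15 + 3*r**2)
(14*(((-1 + 0)*1)/q(2)))*36 = (14*(((-1 + 0)*1)/(15 + 3*2**2)))*36 = (14*((-1*1)/(15 + 3*4)))*36 = (14*(-1/(15 + 12)))*36 = (14*(-1/27))*36 = -14/27*36 = -56/3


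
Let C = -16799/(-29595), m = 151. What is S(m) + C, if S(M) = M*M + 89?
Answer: 677446349/29595 ≈ 22891.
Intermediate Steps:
S(M) = 89 + M² (S(M) = M² + 89 = 89 + M²)
C = 16799/29595 (C = -16799*(-1/29595) = 16799/29595 ≈ 0.56763)
S(m) + C = (89 + 151²) + 16799/29595 = (89 + 22801) + 16799/29595 = 22890 + 16799/29595 = 677446349/29595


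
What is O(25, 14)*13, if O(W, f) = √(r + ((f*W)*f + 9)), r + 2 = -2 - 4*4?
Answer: 13*√4889 ≈ 908.98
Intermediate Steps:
r = -20 (r = -2 + (-2 - 4*4) = -2 + (-2 - 16) = -2 - 18 = -20)
O(W, f) = √(-11 + W*f²) (O(W, f) = √(-20 + ((f*W)*f + 9)) = √(-20 + ((W*f)*f + 9)) = √(-20 + (W*f² + 9)) = √(-20 + (9 + W*f²)) = √(-11 + W*f²))
O(25, 14)*13 = √(-11 + 25*14²)*13 = √(-11 + 25*196)*13 = √(-11 + 4900)*13 = √4889*13 = 13*√4889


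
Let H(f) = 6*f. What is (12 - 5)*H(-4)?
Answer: -168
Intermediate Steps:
(12 - 5)*H(-4) = (12 - 5)*(6*(-4)) = 7*(-24) = -168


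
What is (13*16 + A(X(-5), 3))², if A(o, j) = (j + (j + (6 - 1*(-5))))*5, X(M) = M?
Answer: 85849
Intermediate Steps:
A(o, j) = 55 + 10*j (A(o, j) = (j + (j + (6 + 5)))*5 = (j + (j + 11))*5 = (j + (11 + j))*5 = (11 + 2*j)*5 = 55 + 10*j)
(13*16 + A(X(-5), 3))² = (13*16 + (55 + 10*3))² = (208 + (55 + 30))² = (208 + 85)² = 293² = 85849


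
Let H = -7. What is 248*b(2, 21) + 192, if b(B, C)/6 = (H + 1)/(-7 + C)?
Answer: -3120/7 ≈ -445.71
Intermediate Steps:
b(B, C) = -36/(-7 + C) (b(B, C) = 6*((-7 + 1)/(-7 + C)) = 6*(-6/(-7 + C)) = -36/(-7 + C))
248*b(2, 21) + 192 = 248*(-36/(-7 + 21)) + 192 = 248*(-36/14) + 192 = 248*(-36*1/14) + 192 = 248*(-18/7) + 192 = -4464/7 + 192 = -3120/7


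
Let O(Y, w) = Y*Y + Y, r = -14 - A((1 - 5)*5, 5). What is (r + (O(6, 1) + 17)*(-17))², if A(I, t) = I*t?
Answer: 840889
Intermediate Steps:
r = 86 (r = -14 - (1 - 5)*5*5 = -14 - (-4*5)*5 = -14 - (-20)*5 = -14 - 1*(-100) = -14 + 100 = 86)
O(Y, w) = Y + Y² (O(Y, w) = Y² + Y = Y + Y²)
(r + (O(6, 1) + 17)*(-17))² = (86 + (6*(1 + 6) + 17)*(-17))² = (86 + (6*7 + 17)*(-17))² = (86 + (42 + 17)*(-17))² = (86 + 59*(-17))² = (86 - 1003)² = (-917)² = 840889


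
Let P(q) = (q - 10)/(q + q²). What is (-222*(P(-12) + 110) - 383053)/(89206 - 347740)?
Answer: 67906/43089 ≈ 1.5759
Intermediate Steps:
P(q) = (-10 + q)/(q + q²)
(-222*(P(-12) + 110) - 383053)/(89206 - 347740) = (-222*((-10 - 12)/((-12)*(1 - 12)) + 110) - 383053)/(89206 - 347740) = (-222*(-1/12*(-22)/(-11) + 110) - 383053)/(-258534) = (-222*(-1/12*(-1/11)*(-22) + 110) - 383053)*(-1/258534) = (-222*(-⅙ + 110) - 383053)*(-1/258534) = (-222*659/6 - 383053)*(-1/258534) = (-24383 - 383053)*(-1/258534) = -407436*(-1/258534) = 67906/43089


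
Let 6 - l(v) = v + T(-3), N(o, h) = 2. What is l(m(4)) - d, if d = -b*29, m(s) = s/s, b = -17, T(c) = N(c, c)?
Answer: -490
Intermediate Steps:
T(c) = 2
m(s) = 1
d = 493 (d = -1*(-17)*29 = 17*29 = 493)
l(v) = 4 - v (l(v) = 6 - (v + 2) = 6 - (2 + v) = 6 + (-2 - v) = 4 - v)
l(m(4)) - d = (4 - 1*1) - 1*493 = (4 - 1) - 493 = 3 - 493 = -490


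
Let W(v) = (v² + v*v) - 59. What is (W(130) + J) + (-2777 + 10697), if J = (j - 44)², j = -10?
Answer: 44577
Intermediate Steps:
J = 2916 (J = (-10 - 44)² = (-54)² = 2916)
W(v) = -59 + 2*v² (W(v) = (v² + v²) - 59 = 2*v² - 59 = -59 + 2*v²)
(W(130) + J) + (-2777 + 10697) = ((-59 + 2*130²) + 2916) + (-2777 + 10697) = ((-59 + 2*16900) + 2916) + 7920 = ((-59 + 33800) + 2916) + 7920 = (33741 + 2916) + 7920 = 36657 + 7920 = 44577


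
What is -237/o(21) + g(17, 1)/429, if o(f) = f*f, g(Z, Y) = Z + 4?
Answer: -10268/21021 ≈ -0.48846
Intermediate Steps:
g(Z, Y) = 4 + Z
o(f) = f²
-237/o(21) + g(17, 1)/429 = -237/(21²) + (4 + 17)/429 = -237/441 + 21*(1/429) = -237*1/441 + 7/143 = -79/147 + 7/143 = -10268/21021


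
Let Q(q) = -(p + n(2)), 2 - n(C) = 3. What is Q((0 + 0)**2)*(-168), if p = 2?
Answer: 168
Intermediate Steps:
n(C) = -1 (n(C) = 2 - 1*3 = 2 - 3 = -1)
Q(q) = -1 (Q(q) = -(2 - 1) = -1*1 = -1)
Q((0 + 0)**2)*(-168) = -1*(-168) = 168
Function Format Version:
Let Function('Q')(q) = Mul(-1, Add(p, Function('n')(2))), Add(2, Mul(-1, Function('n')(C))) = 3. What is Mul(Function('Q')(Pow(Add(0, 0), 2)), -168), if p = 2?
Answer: 168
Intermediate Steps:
Function('n')(C) = -1 (Function('n')(C) = Add(2, Mul(-1, 3)) = Add(2, -3) = -1)
Function('Q')(q) = -1 (Function('Q')(q) = Mul(-1, Add(2, -1)) = Mul(-1, 1) = -1)
Mul(Function('Q')(Pow(Add(0, 0), 2)), -168) = Mul(-1, -168) = 168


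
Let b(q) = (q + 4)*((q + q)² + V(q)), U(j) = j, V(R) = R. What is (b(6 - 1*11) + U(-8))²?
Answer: 10609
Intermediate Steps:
b(q) = (4 + q)*(q + 4*q²) (b(q) = (q + 4)*((q + q)² + q) = (4 + q)*((2*q)² + q) = (4 + q)*(4*q² + q) = (4 + q)*(q + 4*q²))
(b(6 - 1*11) + U(-8))² = ((6 - 1*11)*(4 + 4*(6 - 1*11)² + 17*(6 - 1*11)) - 8)² = ((6 - 11)*(4 + 4*(6 - 11)² + 17*(6 - 11)) - 8)² = (-5*(4 + 4*(-5)² + 17*(-5)) - 8)² = (-5*(4 + 4*25 - 85) - 8)² = (-5*(4 + 100 - 85) - 8)² = (-5*19 - 8)² = (-95 - 8)² = (-103)² = 10609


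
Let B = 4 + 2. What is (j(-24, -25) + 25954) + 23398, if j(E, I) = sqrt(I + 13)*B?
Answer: 49352 + 12*I*sqrt(3) ≈ 49352.0 + 20.785*I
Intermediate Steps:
B = 6
j(E, I) = 6*sqrt(13 + I) (j(E, I) = sqrt(I + 13)*6 = sqrt(13 + I)*6 = 6*sqrt(13 + I))
(j(-24, -25) + 25954) + 23398 = (6*sqrt(13 - 25) + 25954) + 23398 = (6*sqrt(-12) + 25954) + 23398 = (6*(2*I*sqrt(3)) + 25954) + 23398 = (12*I*sqrt(3) + 25954) + 23398 = (25954 + 12*I*sqrt(3)) + 23398 = 49352 + 12*I*sqrt(3)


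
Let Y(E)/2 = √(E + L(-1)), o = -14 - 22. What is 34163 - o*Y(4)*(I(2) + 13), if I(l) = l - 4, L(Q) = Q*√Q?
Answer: 34163 + 792*√(4 - I) ≈ 35759.0 - 196.49*I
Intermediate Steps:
o = -36
L(Q) = Q^(3/2)
Y(E) = 2*√(E - I) (Y(E) = 2*√(E + (-1)^(3/2)) = 2*√(E - I))
I(l) = -4 + l
34163 - o*Y(4)*(I(2) + 13) = 34163 - (-36)*(2*√(4 - I))*((-4 + 2) + 13) = 34163 - (-36)*(2*√(4 - I))*(-2 + 13) = 34163 - (-36)*(2*√(4 - I))*11 = 34163 - (-36)*22*√(4 - I) = 34163 - (-792)*√(4 - I) = 34163 + 792*√(4 - I)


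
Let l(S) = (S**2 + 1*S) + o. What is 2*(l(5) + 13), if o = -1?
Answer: 84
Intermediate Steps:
l(S) = -1 + S + S**2 (l(S) = (S**2 + 1*S) - 1 = (S**2 + S) - 1 = (S + S**2) - 1 = -1 + S + S**2)
2*(l(5) + 13) = 2*((-1 + 5 + 5**2) + 13) = 2*((-1 + 5 + 25) + 13) = 2*(29 + 13) = 2*42 = 84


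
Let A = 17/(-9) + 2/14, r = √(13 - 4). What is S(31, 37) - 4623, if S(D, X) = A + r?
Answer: -291170/63 ≈ -4621.7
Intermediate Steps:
r = 3 (r = √9 = 3)
A = -110/63 (A = 17*(-⅑) + 2*(1/14) = -17/9 + ⅐ = -110/63 ≈ -1.7460)
S(D, X) = 79/63 (S(D, X) = -110/63 + 3 = 79/63)
S(31, 37) - 4623 = 79/63 - 4623 = -291170/63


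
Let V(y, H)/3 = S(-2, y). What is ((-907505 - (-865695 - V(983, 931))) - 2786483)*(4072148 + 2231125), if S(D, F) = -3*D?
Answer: -17827389444075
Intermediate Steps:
V(y, H) = 18 (V(y, H) = 3*(-3*(-2)) = 3*6 = 18)
((-907505 - (-865695 - V(983, 931))) - 2786483)*(4072148 + 2231125) = ((-907505 - (-865695 - 1*18)) - 2786483)*(4072148 + 2231125) = ((-907505 - (-865695 - 18)) - 2786483)*6303273 = ((-907505 - 1*(-865713)) - 2786483)*6303273 = ((-907505 + 865713) - 2786483)*6303273 = (-41792 - 2786483)*6303273 = -2828275*6303273 = -17827389444075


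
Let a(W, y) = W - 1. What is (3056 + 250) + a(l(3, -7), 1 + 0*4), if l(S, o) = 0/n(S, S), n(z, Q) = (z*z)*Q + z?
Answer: 3305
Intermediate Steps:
n(z, Q) = z + Q*z**2 (n(z, Q) = z**2*Q + z = Q*z**2 + z = z + Q*z**2)
l(S, o) = 0 (l(S, o) = 0/((S*(1 + S*S))) = 0/((S*(1 + S**2))) = 0*(1/(S*(1 + S**2))) = 0)
a(W, y) = -1 + W
(3056 + 250) + a(l(3, -7), 1 + 0*4) = (3056 + 250) + (-1 + 0) = 3306 - 1 = 3305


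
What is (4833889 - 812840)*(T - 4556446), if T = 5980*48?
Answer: -17167490726894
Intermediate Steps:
T = 287040
(4833889 - 812840)*(T - 4556446) = (4833889 - 812840)*(287040 - 4556446) = 4021049*(-4269406) = -17167490726894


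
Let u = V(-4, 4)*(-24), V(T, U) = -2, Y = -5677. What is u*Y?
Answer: -272496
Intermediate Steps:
u = 48 (u = -2*(-24) = 48)
u*Y = 48*(-5677) = -272496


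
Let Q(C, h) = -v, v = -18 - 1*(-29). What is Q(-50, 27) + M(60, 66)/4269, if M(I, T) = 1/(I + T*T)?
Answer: -207370943/18851904 ≈ -11.000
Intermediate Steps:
M(I, T) = 1/(I + T**2)
v = 11 (v = -18 + 29 = 11)
Q(C, h) = -11 (Q(C, h) = -1*11 = -11)
Q(-50, 27) + M(60, 66)/4269 = -11 + 1/((60 + 66**2)*4269) = -11 + (1/4269)/(60 + 4356) = -11 + (1/4269)/4416 = -11 + (1/4416)*(1/4269) = -11 + 1/18851904 = -207370943/18851904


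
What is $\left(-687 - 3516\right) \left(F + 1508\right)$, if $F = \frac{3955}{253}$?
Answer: $- \frac{1620168237}{253} \approx -6.4038 \cdot 10^{6}$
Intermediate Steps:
$F = \frac{3955}{253}$ ($F = 3955 \cdot \frac{1}{253} = \frac{3955}{253} \approx 15.632$)
$\left(-687 - 3516\right) \left(F + 1508\right) = \left(-687 - 3516\right) \left(\frac{3955}{253} + 1508\right) = \left(-4203\right) \frac{385479}{253} = - \frac{1620168237}{253}$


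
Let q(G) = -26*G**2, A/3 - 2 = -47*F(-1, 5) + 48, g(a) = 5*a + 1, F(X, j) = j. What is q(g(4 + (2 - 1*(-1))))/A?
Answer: 11232/185 ≈ 60.714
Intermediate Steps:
g(a) = 1 + 5*a
A = -555 (A = 6 + 3*(-47*5 + 48) = 6 + 3*(-235 + 48) = 6 + 3*(-187) = 6 - 561 = -555)
q(g(4 + (2 - 1*(-1))))/A = -26*(1 + 5*(4 + (2 - 1*(-1))))**2/(-555) = -26*(1 + 5*(4 + (2 + 1)))**2*(-1/555) = -26*(1 + 5*(4 + 3))**2*(-1/555) = -26*(1 + 5*7)**2*(-1/555) = -26*(1 + 35)**2*(-1/555) = -26*36**2*(-1/555) = -26*1296*(-1/555) = -33696*(-1/555) = 11232/185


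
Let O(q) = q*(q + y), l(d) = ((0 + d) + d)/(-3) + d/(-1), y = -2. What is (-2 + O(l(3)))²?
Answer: 1089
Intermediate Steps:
l(d) = -5*d/3 (l(d) = (d + d)*(-⅓) + d*(-1) = (2*d)*(-⅓) - d = -2*d/3 - d = -5*d/3)
O(q) = q*(-2 + q) (O(q) = q*(q - 2) = q*(-2 + q))
(-2 + O(l(3)))² = (-2 + (-5/3*3)*(-2 - 5/3*3))² = (-2 - 5*(-2 - 5))² = (-2 - 5*(-7))² = (-2 + 35)² = 33² = 1089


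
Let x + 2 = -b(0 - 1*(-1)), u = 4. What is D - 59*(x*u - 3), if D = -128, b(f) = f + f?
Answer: 993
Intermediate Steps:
b(f) = 2*f
x = -4 (x = -2 - 2*(0 - 1*(-1)) = -2 - 2*(0 + 1) = -2 - 2 = -4)
D - 59*(x*u - 3) = -128 - 59*(-4*4 - 3) = -128 - 59*(-16 - 3) = -128 - 59*(-19) = -128 + 1121 = 993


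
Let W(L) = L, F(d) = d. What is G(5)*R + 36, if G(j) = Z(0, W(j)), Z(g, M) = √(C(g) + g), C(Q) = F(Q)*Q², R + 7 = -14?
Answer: 36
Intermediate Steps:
R = -21 (R = -7 - 14 = -21)
C(Q) = Q³ (C(Q) = Q*Q² = Q³)
Z(g, M) = √(g + g³) (Z(g, M) = √(g³ + g) = √(g + g³))
G(j) = 0 (G(j) = √(0 + 0³) = √(0 + 0) = √0 = 0)
G(5)*R + 36 = 0*(-21) + 36 = 0 + 36 = 36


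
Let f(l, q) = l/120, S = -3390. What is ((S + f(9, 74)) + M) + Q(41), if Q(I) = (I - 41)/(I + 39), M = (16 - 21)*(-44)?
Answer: -126797/40 ≈ -3169.9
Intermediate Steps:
f(l, q) = l/120 (f(l, q) = l*(1/120) = l/120)
M = 220 (M = -5*(-44) = 220)
Q(I) = (-41 + I)/(39 + I)
((S + f(9, 74)) + M) + Q(41) = ((-3390 + (1/120)*9) + 220) + (-41 + 41)/(39 + 41) = ((-3390 + 3/40) + 220) + 0/80 = (-135597/40 + 220) + (1/80)*0 = -126797/40 + 0 = -126797/40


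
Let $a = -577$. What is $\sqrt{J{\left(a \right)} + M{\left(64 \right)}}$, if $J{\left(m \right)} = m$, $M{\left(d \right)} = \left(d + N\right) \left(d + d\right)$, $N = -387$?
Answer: $i \sqrt{41921} \approx 204.75 i$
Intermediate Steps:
$M{\left(d \right)} = 2 d \left(-387 + d\right)$ ($M{\left(d \right)} = \left(d - 387\right) \left(d + d\right) = \left(-387 + d\right) 2 d = 2 d \left(-387 + d\right)$)
$\sqrt{J{\left(a \right)} + M{\left(64 \right)}} = \sqrt{-577 + 2 \cdot 64 \left(-387 + 64\right)} = \sqrt{-577 + 2 \cdot 64 \left(-323\right)} = \sqrt{-577 - 41344} = \sqrt{-41921} = i \sqrt{41921}$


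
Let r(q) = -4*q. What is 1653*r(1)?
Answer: -6612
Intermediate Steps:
1653*r(1) = 1653*(-4*1) = 1653*(-4) = -6612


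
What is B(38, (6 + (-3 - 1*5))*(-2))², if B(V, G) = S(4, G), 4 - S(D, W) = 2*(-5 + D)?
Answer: 36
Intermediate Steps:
S(D, W) = 14 - 2*D (S(D, W) = 4 - 2*(-5 + D) = 4 - (-10 + 2*D) = 4 + (10 - 2*D) = 14 - 2*D)
B(V, G) = 6 (B(V, G) = 14 - 2*4 = 14 - 8 = 6)
B(38, (6 + (-3 - 1*5))*(-2))² = 6² = 36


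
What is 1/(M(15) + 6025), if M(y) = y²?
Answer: 1/6250 ≈ 0.00016000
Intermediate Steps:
1/(M(15) + 6025) = 1/(15² + 6025) = 1/(225 + 6025) = 1/6250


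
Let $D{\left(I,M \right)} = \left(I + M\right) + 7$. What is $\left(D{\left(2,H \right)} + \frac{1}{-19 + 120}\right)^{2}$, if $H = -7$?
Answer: $\frac{41209}{10201} \approx 4.0397$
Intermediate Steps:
$D{\left(I,M \right)} = 7 + I + M$
$\left(D{\left(2,H \right)} + \frac{1}{-19 + 120}\right)^{2} = \left(\left(7 + 2 - 7\right) + \frac{1}{-19 + 120}\right)^{2} = \left(2 + \frac{1}{101}\right)^{2} = \left(\frac{203}{101}\right)^{2} = \frac{41209}{10201}$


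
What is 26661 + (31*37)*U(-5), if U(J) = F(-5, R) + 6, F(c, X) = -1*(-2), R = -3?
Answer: 35837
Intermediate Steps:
F(c, X) = 2
U(J) = 8 (U(J) = 2 + 6 = 8)
26661 + (31*37)*U(-5) = 26661 + (31*37)*8 = 26661 + 1147*8 = 26661 + 9176 = 35837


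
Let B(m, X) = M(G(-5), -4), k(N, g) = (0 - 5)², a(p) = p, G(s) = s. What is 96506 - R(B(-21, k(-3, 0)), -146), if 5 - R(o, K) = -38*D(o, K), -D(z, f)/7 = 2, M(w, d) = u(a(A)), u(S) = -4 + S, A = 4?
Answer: 97033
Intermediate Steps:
M(w, d) = 0 (M(w, d) = -4 + 4 = 0)
D(z, f) = -14 (D(z, f) = -7*2 = -14)
k(N, g) = 25 (k(N, g) = (-5)² = 25)
B(m, X) = 0
R(o, K) = -527 (R(o, K) = 5 - (-38)*(-14) = 5 - 1*532 = 5 - 532 = -527)
96506 - R(B(-21, k(-3, 0)), -146) = 96506 - 1*(-527) = 96506 + 527 = 97033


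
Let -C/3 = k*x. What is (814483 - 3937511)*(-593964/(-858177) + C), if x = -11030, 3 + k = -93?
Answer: 11974325339811568/1207 ≈ 9.9207e+12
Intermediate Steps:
k = -96 (k = -3 - 93 = -96)
C = -3176640 (C = -(-288)*(-11030) = -3*1058880 = -3176640)
(814483 - 3937511)*(-593964/(-858177) + C) = (814483 - 3937511)*(-593964/(-858177) - 3176640) = -3123028*(-593964*(-1/858177) - 3176640) = -3123028*(65996/95353 - 3176640) = -3123028*(-302902087924/95353) = 11974325339811568/1207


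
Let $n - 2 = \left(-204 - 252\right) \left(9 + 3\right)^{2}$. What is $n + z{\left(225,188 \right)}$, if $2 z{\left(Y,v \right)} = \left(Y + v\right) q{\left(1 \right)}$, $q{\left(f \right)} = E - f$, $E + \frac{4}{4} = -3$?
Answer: $- \frac{133389}{2} \approx -66695.0$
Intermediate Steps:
$E = -4$ ($E = -1 - 3 = -4$)
$q{\left(f \right)} = -4 - f$
$z{\left(Y,v \right)} = - \frac{5 Y}{2} - \frac{5 v}{2}$ ($z{\left(Y,v \right)} = \frac{\left(Y + v\right) \left(-4 - 1\right)}{2} = \frac{\left(Y + v\right) \left(-5\right)}{2} = \frac{- 5 Y - 5 v}{2} = - \frac{5 Y}{2} - \frac{5 v}{2}$)
$n = -65662$ ($n = 2 + \left(-204 - 252\right) \left(9 + 3\right)^{2} = 2 - 456 \cdot 12^{2} = 2 - 65664 = -65662$)
$n + z{\left(225,188 \right)} = -65662 - \frac{2065}{2} = - \frac{133389}{2}$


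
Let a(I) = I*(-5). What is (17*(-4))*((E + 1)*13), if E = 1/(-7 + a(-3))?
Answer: -1989/2 ≈ -994.50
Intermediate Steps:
a(I) = -5*I
E = ⅛ (E = 1/(-7 - 5*(-3)) = 1/(-7 + 15) = 1/8 = ⅛ ≈ 0.12500)
(17*(-4))*((E + 1)*13) = (17*(-4))*((⅛ + 1)*13) = -153*13/2 = -68*117/8 = -1989/2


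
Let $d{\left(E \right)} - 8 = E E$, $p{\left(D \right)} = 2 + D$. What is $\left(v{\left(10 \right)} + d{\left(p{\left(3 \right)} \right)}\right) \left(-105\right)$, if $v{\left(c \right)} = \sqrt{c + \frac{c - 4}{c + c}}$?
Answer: $-3465 - \frac{21 \sqrt{1030}}{2} \approx -3802.0$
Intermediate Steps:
$d{\left(E \right)} = 8 + E^{2}$ ($d{\left(E \right)} = 8 + E E = 8 + E^{2}$)
$v{\left(c \right)} = \sqrt{c + \frac{-4 + c}{2 c}}$
$\left(v{\left(10 \right)} + d{\left(p{\left(3 \right)} \right)}\right) \left(-105\right) = \left(\frac{\sqrt{2 - \frac{8}{10} + 4 \cdot 10}}{2} + \left(8 + \left(2 + 3\right)^{2}\right)\right) \left(-105\right) = \left(\frac{\sqrt{2 - \frac{4}{5} + 40}}{2} + \left(8 + 5^{2}\right)\right) \left(-105\right) = \left(\frac{\sqrt{2 - \frac{4}{5} + 40}}{2} + \left(8 + 25\right)\right) \left(-105\right) = \left(\frac{\sqrt{\frac{206}{5}}}{2} + 33\right) \left(-105\right) = \left(\frac{\frac{1}{5} \sqrt{1030}}{2} + 33\right) \left(-105\right) = \left(\frac{\sqrt{1030}}{10} + 33\right) \left(-105\right) = \left(33 + \frac{\sqrt{1030}}{10}\right) \left(-105\right) = -3465 - \frac{21 \sqrt{1030}}{2}$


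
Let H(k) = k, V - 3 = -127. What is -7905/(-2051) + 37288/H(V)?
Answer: -18874367/63581 ≈ -296.86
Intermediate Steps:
V = -124 (V = 3 - 127 = -124)
-7905/(-2051) + 37288/H(V) = -7905/(-2051) + 37288/(-124) = -7905*(-1/2051) + 37288*(-1/124) = 7905/2051 - 9322/31 = -18874367/63581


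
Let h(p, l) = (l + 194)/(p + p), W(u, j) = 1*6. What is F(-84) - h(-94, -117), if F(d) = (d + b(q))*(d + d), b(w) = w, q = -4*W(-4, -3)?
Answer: 3411149/188 ≈ 18144.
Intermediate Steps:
W(u, j) = 6
q = -24 (q = -4*6 = -24)
h(p, l) = (194 + l)/(2*p) (h(p, l) = (194 + l)/((2*p)) = (194 + l)*(1/(2*p)) = (194 + l)/(2*p))
F(d) = 2*d*(-24 + d) (F(d) = (d - 24)*(d + d) = (-24 + d)*(2*d) = 2*d*(-24 + d))
F(-84) - h(-94, -117) = 2*(-84)*(-24 - 84) - (194 - 117)/(2*(-94)) = 2*(-84)*(-108) - (-1)*77/(2*94) = 18144 - 1*(-77/188) = 18144 + 77/188 = 3411149/188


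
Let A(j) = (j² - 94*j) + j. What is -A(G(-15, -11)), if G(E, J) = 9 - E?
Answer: 1656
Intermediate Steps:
A(j) = j² - 93*j
-A(G(-15, -11)) = -(9 - 1*(-15))*(-93 + (9 - 1*(-15))) = -(9 + 15)*(-93 + (9 + 15)) = -24*(-93 + 24) = -24*(-69) = -1*(-1656) = 1656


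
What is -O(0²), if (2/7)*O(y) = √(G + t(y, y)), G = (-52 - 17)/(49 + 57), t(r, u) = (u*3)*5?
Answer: -7*I*√7314/212 ≈ -2.8238*I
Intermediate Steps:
t(r, u) = 15*u (t(r, u) = (3*u)*5 = 15*u)
G = -69/106 ≈ -0.65094
O(y) = 7*√(-69/106 + 15*y)/2
-O(0²) = -7*√(-7314 + 168540*0²)/212 = -7*√(-7314 + 168540*0)/212 = -7*√(-7314 + 0)/212 = -7*√(-7314)/212 = -7*I*√7314/212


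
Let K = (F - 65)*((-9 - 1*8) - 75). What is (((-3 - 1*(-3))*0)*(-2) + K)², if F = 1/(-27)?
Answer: 26099048704/729 ≈ 3.5801e+7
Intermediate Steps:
F = -1/27 ≈ -0.037037
K = 161552/27 (K = (-1/27 - 65)*((-9 - 1*8) - 75) = -1756*((-9 - 8) - 75)/27 = -1756*(-17 - 75)/27 = -1756/27*(-92) = 161552/27 ≈ 5983.4)
(((-3 - 1*(-3))*0)*(-2) + K)² = (((-3 - 1*(-3))*0)*(-2) + 161552/27)² = (((-3 + 3)*0)*(-2) + 161552/27)² = ((0*0)*(-2) + 161552/27)² = (0*(-2) + 161552/27)² = (0 + 161552/27)² = (161552/27)² = 26099048704/729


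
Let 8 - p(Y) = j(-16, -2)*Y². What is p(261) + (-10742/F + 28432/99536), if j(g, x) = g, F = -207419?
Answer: 34302770695561/31472039 ≈ 1.0899e+6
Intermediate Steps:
p(Y) = 8 + 16*Y² (p(Y) = 8 - (-16)*Y² = 8 + 16*Y²)
p(261) + (-10742/F + 28432/99536) = (8 + 16*261²) + (-10742/(-207419) + 28432/99536) = (8 + 16*68121) + (-10742*(-1/207419) + 28432*(1/99536)) = (8 + 1089936) + (262/5059 + 1777/6221) = 1089944 + 10619745/31472039 = 34302770695561/31472039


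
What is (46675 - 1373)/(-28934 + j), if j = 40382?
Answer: 22651/5724 ≈ 3.9572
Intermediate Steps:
(46675 - 1373)/(-28934 + j) = (46675 - 1373)/(-28934 + 40382) = 45302/11448 = 45302*(1/11448) = 22651/5724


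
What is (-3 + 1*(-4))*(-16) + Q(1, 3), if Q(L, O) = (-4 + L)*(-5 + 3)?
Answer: 118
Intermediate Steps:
Q(L, O) = 8 - 2*L (Q(L, O) = (-4 + L)*(-2) = 8 - 2*L)
(-3 + 1*(-4))*(-16) + Q(1, 3) = (-3 + 1*(-4))*(-16) + (8 - 2*1) = (-3 - 4)*(-16) + (8 - 2) = -7*(-16) + 6 = 112 + 6 = 118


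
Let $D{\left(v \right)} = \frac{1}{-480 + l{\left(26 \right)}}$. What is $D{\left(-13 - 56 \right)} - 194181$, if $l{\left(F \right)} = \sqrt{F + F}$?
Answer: $- \frac{11182301367}{57587} - \frac{\sqrt{13}}{115174} \approx -1.9418 \cdot 10^{5}$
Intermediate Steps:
$l{\left(F \right)} = \sqrt{2} \sqrt{F}$ ($l{\left(F \right)} = \sqrt{2 F} = \sqrt{2} \sqrt{F}$)
$D{\left(v \right)} = \frac{1}{-480 + 2 \sqrt{13}}$ ($D{\left(v \right)} = \frac{1}{-480 + \sqrt{2} \sqrt{26}} = \frac{1}{-480 + 2 \sqrt{13}}$)
$D{\left(-13 - 56 \right)} - 194181 = \left(- \frac{120}{57587} - \frac{\sqrt{13}}{115174}\right) - 194181 = - \frac{11182301367}{57587} - \frac{\sqrt{13}}{115174}$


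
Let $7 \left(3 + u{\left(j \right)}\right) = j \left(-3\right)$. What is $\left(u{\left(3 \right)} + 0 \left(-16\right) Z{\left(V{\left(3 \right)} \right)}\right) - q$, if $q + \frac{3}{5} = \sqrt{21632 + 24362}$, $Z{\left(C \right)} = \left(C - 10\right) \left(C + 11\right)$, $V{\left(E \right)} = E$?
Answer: $- \frac{129}{35} - \sqrt{45994} \approx -218.15$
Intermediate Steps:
$u{\left(j \right)} = -3 - \frac{3 j}{7}$ ($u{\left(j \right)} = -3 + \frac{j \left(-3\right)}{7} = -3 + \frac{\left(-3\right) j}{7} = -3 - \frac{3 j}{7}$)
$Z{\left(C \right)} = \left(-10 + C\right) \left(11 + C\right)$
$q = - \frac{3}{5} + \sqrt{45994}$ ($q = - \frac{3}{5} + \sqrt{21632 + 24362} = - \frac{3}{5} + \sqrt{45994} \approx 213.86$)
$\left(u{\left(3 \right)} + 0 \left(-16\right) Z{\left(V{\left(3 \right)} \right)}\right) - q = \left(\left(-3 - \frac{9}{7}\right) + 0 \left(-16\right) \left(-110 + 3 + 3^{2}\right)\right) - \left(- \frac{3}{5} + \sqrt{45994}\right) = \left(\left(-3 - \frac{9}{7}\right) + 0 \left(-110 + 3 + 9\right)\right) + \left(\frac{3}{5} - \sqrt{45994}\right) = \left(- \frac{30}{7} + 0 \left(-98\right)\right) + \left(\frac{3}{5} - \sqrt{45994}\right) = \left(- \frac{30}{7} + 0\right) + \left(\frac{3}{5} - \sqrt{45994}\right) = - \frac{30}{7} + \left(\frac{3}{5} - \sqrt{45994}\right) = - \frac{129}{35} - \sqrt{45994}$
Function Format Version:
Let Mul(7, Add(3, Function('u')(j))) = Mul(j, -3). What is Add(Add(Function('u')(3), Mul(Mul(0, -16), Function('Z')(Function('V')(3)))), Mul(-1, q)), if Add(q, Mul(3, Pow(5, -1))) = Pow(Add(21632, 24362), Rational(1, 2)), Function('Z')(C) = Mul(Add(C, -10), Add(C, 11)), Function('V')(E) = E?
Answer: Add(Rational(-129, 35), Mul(-1, Pow(45994, Rational(1, 2)))) ≈ -218.15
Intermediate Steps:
Function('u')(j) = Add(-3, Mul(Rational(-3, 7), j)) (Function('u')(j) = Add(-3, Mul(Rational(1, 7), Mul(j, -3))) = Add(-3, Mul(Rational(1, 7), Mul(-3, j))) = Add(-3, Mul(Rational(-3, 7), j)))
Function('Z')(C) = Mul(Add(-10, C), Add(11, C))
q = Add(Rational(-3, 5), Pow(45994, Rational(1, 2))) (q = Add(Rational(-3, 5), Pow(Add(21632, 24362), Rational(1, 2))) = Add(Rational(-3, 5), Pow(45994, Rational(1, 2))) ≈ 213.86)
Add(Add(Function('u')(3), Mul(Mul(0, -16), Function('Z')(Function('V')(3)))), Mul(-1, q)) = Add(Add(Add(-3, Mul(Rational(-3, 7), 3)), Mul(Mul(0, -16), Add(-110, 3, Pow(3, 2)))), Mul(-1, Add(Rational(-3, 5), Pow(45994, Rational(1, 2))))) = Add(Add(Add(-3, Rational(-9, 7)), Mul(0, Add(-110, 3, 9))), Add(Rational(3, 5), Mul(-1, Pow(45994, Rational(1, 2))))) = Add(Add(Rational(-30, 7), Mul(0, -98)), Add(Rational(3, 5), Mul(-1, Pow(45994, Rational(1, 2))))) = Add(Add(Rational(-30, 7), 0), Add(Rational(3, 5), Mul(-1, Pow(45994, Rational(1, 2))))) = Add(Rational(-30, 7), Add(Rational(3, 5), Mul(-1, Pow(45994, Rational(1, 2))))) = Add(Rational(-129, 35), Mul(-1, Pow(45994, Rational(1, 2))))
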